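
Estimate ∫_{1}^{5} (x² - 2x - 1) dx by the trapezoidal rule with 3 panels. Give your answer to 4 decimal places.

14.5185

h = (5 − 1)/3 = 1.333333.
Nodes x₀,…,x₃ = 1, 2.333333, 3.666667, 5.
f(x) = x² - 2x - 1: f₀=-2, f₁=-0.222222, f₂=5.111111, f₃=14.
(h/2)·[f₀ + 2f₁ + 2f₂ + f₃] = 0.666667·(21.777778) = 14.5185.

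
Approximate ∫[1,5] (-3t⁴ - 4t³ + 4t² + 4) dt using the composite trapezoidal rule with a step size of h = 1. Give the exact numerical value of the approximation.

h = (5 − 1)/4 = 1.
Nodes t₀,…,t₄ = 1, 2, 3, 4, 5.
f(t) = -3t⁴ - 4t³ + 4t² + 4: f₀=1, f₁=-60, f₂=-311, f₃=-956, f₄=-2271.
(h/2)·[f₀ + 2f₁ + 2f₂ + 2f₃ + f₄] = 0.5·(-4924) = -2462.

-2462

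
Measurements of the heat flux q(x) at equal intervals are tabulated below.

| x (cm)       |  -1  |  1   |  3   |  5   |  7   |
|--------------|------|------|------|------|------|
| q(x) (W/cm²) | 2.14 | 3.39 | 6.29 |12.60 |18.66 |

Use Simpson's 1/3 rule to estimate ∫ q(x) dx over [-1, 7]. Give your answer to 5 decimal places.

64.89333

h = 2, n = 4.
(h/3)·[y₀ + 4y₁ + 2y₂ + 4y₃ + y₄] = 0.666667·(97.34) = 64.89333.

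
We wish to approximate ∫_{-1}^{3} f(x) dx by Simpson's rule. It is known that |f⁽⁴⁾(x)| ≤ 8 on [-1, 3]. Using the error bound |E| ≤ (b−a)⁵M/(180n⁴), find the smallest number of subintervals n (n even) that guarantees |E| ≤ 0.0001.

26

Need 8192/(180n⁴) ≤ 0.0001.
n⁴ ≥ 8192/(180·0.0001) = 455111 ⇒ n ≥ 25.9734, so the smallest even n is 26. (n must be even for Simpson's rule.)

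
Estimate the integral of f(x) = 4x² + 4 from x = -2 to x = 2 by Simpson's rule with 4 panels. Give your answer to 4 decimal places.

37.3333

h = (2 − (-2))/4 = 1.
Nodes x₀,…,x₄ = -2, -1, 0, 1, 2.
f(x) = 4x² + 4: f₀=20, f₁=8, f₂=4, f₃=8, f₄=20.
(h/3)·[f₀ + 4f₁ + 2f₂ + 4f₃ + f₄] = 0.333333·(112) = 37.3333.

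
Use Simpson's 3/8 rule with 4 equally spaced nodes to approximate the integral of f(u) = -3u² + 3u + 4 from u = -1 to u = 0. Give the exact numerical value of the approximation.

h = (0 − (-1))/3 = 0.333333.
Nodes u₀,…,u₃ = -1, -0.666667, -0.333333, 0.
f(u) = -3u² + 3u + 4: f₀=-2, f₁=0.666667, f₂=2.666667, f₃=4.
(3h/8)·[f₀ + 3f₁ + 3f₂ + f₃] = 0.125·(12) = 1.5.

1.5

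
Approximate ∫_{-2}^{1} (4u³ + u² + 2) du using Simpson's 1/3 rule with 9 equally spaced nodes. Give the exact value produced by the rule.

h = (1 − (-2))/8 = 0.375.
Nodes u₀,…,u₈ = -2, -1.625, -1.25, -0.875, -0.5, -0.125, 0.25, 0.625, 1.
f(u) = 4u³ + u² + 2: f₀=-26, f₁=-12.5234375, f₂=-4.25, f₃=0.0859375, f₄=1.75, f₅=2.0078125, f₆=2.125, f₇=3.3671875, f₈=7.
(h/3)·[f₀ + 4f₁ + 2f₂ + 4f₃ + 2f₄ + 4f₅ + 2f₆ + 4f₇ + f₈] = 0.125·(-48) = -6.

-6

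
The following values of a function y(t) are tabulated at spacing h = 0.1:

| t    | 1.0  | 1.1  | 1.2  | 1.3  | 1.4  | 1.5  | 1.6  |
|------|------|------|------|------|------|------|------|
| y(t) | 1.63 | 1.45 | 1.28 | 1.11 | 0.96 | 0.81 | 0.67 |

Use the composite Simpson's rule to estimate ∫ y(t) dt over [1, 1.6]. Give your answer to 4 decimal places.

0.6753

h = 0.1, n = 6.
(h/3)·[y₀ + 4y₁ + 2y₂ + 4y₃ + 2y₄ + 4y₅ + y₆] = 0.033333·(20.26) = 0.6753.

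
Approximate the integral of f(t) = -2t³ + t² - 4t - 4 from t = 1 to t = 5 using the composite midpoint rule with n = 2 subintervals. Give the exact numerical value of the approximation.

h = (5 − 1)/2 = 2.
Midpoints m₁,…,m₂ = 2, 4.
f(m₁)=-24, f(m₂)=-132.
h·[f(m₁) + f(m₂)] = 2·(-156) = -312.

-312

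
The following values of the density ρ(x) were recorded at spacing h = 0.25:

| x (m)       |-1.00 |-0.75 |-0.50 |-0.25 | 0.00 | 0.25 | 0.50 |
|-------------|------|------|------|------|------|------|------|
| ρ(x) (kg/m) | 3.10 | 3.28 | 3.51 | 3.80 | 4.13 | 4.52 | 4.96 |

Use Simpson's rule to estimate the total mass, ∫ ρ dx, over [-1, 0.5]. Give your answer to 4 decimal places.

5.8117

h = 0.25, n = 6.
(h/3)·[y₀ + 4y₁ + 2y₂ + 4y₃ + 2y₄ + 4y₅ + y₆] = 0.083333·(69.74) = 5.8117.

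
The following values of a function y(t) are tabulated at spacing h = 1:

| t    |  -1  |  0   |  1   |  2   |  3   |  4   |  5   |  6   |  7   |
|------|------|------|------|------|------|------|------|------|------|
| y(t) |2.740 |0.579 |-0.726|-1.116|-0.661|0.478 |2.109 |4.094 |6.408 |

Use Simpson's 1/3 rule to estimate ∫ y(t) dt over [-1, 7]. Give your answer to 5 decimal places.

8.91067

h = 1, n = 8.
(h/3)·[y₀ + 4y₁ + 2y₂ + 4y₃ + 2y₄ + 4y₅ + 2y₆ + 4y₇ + y₈] = 0.333333·(26.732) = 8.91067.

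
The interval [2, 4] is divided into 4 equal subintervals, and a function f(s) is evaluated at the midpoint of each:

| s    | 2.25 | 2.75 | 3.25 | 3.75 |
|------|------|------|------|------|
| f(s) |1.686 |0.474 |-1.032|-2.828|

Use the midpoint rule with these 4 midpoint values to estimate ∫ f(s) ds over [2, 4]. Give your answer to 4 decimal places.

h = 0.5, n = 4.
h·[y(m₁) + y(m₂) + y(m₃) + y(m₄)] = 0.5·(-1.700) = -0.8500.

-0.8500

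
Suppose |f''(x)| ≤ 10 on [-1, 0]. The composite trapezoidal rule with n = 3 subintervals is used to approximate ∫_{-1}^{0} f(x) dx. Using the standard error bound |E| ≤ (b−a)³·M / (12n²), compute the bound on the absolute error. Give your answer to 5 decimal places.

0.09259

|E| ≤ (1)³·10 / (12·3²) = 10/108 = 0.09259.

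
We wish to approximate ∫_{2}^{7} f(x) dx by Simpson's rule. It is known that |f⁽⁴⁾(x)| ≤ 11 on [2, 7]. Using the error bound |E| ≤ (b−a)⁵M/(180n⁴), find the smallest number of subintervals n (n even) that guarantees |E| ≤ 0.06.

8

Need 34375/(180n⁴) ≤ 0.06.
n⁴ ≥ 34375/(180·0.06) = 3182.87 ⇒ n ≥ 7.5111, so the smallest even n is 8. (n must be even for Simpson's rule.)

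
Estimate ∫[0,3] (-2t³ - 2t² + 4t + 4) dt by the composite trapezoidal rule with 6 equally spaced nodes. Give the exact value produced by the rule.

-30.48

h = (3 − 0)/5 = 0.6.
Nodes t₀,…,t₅ = 0, 0.6, 1.2, 1.8, 2.4, 3.
f(t) = -2t³ - 2t² + 4t + 4: f₀=4, f₁=5.248, f₂=2.464, f₃=-6.944, f₄=-25.568, f₅=-56.
(h/2)·[f₀ + 2f₁ + 2f₂ + 2f₃ + 2f₄ + f₅] = 0.3·(-101.6) = -30.48.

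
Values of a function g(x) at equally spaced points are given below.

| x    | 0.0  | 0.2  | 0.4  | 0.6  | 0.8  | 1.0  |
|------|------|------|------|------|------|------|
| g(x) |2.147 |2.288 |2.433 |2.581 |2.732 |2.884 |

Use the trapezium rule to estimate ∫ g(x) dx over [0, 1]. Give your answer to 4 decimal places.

h = 0.2, n = 5.
(h/2)·[y₀ + 2y₁ + 2y₂ + 2y₃ + 2y₄ + y₅] = 0.1·(25.099) = 2.5099.

2.5099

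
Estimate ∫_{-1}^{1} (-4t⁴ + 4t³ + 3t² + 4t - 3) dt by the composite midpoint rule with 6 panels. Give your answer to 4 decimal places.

h = (1 − (-1))/6 = 0.333333.
Midpoints m₁,…,m₆ = -0.833333, -0.5, -0.166667, 0.166667, 0.5, 0.833333.
f(m₁)=-8.493827, f(m₂)=-5, f(m₃)=-3.604938, f(m₄)=-2.234568, f(m₅)=0, f(m₆)=2.802469.
h·[f(m₁) + f(m₂) + f(m₃) + f(m₄) + f(m₅) + f(m₆)] = 0.333333·(-16.530864) = -5.5103.

-5.5103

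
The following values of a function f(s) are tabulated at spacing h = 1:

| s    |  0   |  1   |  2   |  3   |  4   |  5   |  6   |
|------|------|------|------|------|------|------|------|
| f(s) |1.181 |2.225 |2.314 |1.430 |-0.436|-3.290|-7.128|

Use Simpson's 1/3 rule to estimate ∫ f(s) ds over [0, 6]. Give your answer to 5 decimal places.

h = 1, n = 6.
(h/3)·[y₀ + 4y₁ + 2y₂ + 4y₃ + 2y₄ + 4y₅ + y₆] = 0.333333·(-0.731) = -0.24367.

-0.24367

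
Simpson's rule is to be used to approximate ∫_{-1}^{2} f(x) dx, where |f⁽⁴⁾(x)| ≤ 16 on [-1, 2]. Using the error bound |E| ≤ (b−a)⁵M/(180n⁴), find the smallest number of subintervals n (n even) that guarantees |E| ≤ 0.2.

Need 3888/(180n⁴) ≤ 0.2.
n⁴ ≥ 3888/(180·0.2) = 108 ⇒ n ≥ 3.2237, so the smallest even n is 4. (n must be even for Simpson's rule.)

4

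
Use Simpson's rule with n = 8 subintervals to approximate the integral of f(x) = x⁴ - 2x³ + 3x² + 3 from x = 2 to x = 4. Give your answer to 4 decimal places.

140.4010

h = (4 − 2)/8 = 0.25.
Nodes x₀,…,x₈ = 2, 2.25, 2.5, 2.75, 3, 3.25, 3.5, 3.75, 4.
f(x) = x⁴ - 2x³ + 3x² + 3: f₀=15, f₁=21.03515625, f₂=29.5625, f₃=41.28515625, f₄=57, f₅=77.59765625, f₆=104.0625, f₇=137.47265625, f₈=179.
(h/3)·[f₀ + 4f₁ + 2f₂ + 4f₃ + 2f₄ + 4f₅ + 2f₆ + 4f₇ + f₈] = 0.083333·(1684.8125) = 140.4010.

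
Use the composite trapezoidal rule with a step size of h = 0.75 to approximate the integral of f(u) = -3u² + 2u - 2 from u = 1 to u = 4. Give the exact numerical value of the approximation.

-54.84375

h = (4 − 1)/4 = 0.75.
Nodes u₀,…,u₄ = 1, 1.75, 2.5, 3.25, 4.
f(u) = -3u² + 2u - 2: f₀=-3, f₁=-7.6875, f₂=-15.75, f₃=-27.1875, f₄=-42.
(h/2)·[f₀ + 2f₁ + 2f₂ + 2f₃ + f₄] = 0.375·(-146.25) = -54.84375.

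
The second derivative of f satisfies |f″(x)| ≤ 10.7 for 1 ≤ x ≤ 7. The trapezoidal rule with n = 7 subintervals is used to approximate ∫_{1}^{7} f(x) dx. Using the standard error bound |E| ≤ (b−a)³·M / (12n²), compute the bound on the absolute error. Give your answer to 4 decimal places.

|E| ≤ (6)³·10.7 / (12·7²) = 2311.2/588 = 3.9306.

3.9306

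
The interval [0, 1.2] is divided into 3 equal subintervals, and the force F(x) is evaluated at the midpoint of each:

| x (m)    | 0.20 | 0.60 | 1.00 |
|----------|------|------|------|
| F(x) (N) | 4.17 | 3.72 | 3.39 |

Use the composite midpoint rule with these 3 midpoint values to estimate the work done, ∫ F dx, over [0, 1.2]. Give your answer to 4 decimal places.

4.5120

h = 0.4, n = 3.
h·[y(m₁) + y(m₂) + y(m₃)] = 0.4·(11.28) = 4.5120.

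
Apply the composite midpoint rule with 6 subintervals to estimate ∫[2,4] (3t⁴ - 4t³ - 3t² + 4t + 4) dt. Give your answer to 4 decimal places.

h = (4 − 2)/6 = 0.333333.
Midpoints m₁,…,m₆ = 2.166667, 2.5, 2.833333, 3.166667, 3.5, 3.833333.
f(m₁)=24.011574, f(m₂)=49.9375, f(m₃)=93.604167, f(m₄)=161.233796, f(m₅)=259.9375, f(m₆)=397.715278.
h·[f(m₁) + f(m₂) + f(m₃) + f(m₄) + f(m₅) + f(m₆)] = 0.333333·(986.439815) = 328.8133.

328.8133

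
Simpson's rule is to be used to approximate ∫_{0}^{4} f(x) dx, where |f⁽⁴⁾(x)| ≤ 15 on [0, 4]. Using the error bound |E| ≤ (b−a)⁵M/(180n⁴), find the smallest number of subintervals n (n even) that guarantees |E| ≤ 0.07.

Need 15360/(180n⁴) ≤ 0.07.
n⁴ ≥ 15360/(180·0.07) = 1219.05 ⇒ n ≥ 5.9089, so the smallest even n is 6. (n must be even for Simpson's rule.)

6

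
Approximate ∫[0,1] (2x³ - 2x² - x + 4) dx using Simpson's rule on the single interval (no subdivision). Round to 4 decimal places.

3.3333

S = (b−a)/6 · [f(0) + 4f(0.5) + f(1)] = 0.166667·[4 + 4·3.25 + 3] = 3.3333.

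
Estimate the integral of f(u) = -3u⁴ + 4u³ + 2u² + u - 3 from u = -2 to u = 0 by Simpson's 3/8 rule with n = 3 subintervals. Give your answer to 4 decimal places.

h = (0 − (-2))/3 = 0.666667.
Nodes u₀,…,u₃ = -2, -1.333333, -0.666667, 0.
f(u) = -3u⁴ + 4u³ + 2u² + u - 3: f₀=-77, f₁=-19.740741, f₂=-4.555556, f₃=-3.
(3h/8)·[f₀ + 3f₁ + 3f₂ + f₃] = 0.25·(-152.888889) = -38.2222.

-38.2222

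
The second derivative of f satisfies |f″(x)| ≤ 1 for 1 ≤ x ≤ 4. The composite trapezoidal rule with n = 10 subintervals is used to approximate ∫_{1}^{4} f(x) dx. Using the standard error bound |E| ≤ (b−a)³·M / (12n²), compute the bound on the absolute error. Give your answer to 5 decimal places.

|E| ≤ (3)³·1 / (12·10²) = 27/1200 = 0.02250.

0.02250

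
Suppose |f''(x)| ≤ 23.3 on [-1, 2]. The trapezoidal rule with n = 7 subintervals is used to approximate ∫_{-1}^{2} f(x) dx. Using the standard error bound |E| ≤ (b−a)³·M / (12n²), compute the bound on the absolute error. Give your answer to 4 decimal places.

|E| ≤ (3)³·23.3 / (12·7²) = 629.1/588 = 1.0699.

1.0699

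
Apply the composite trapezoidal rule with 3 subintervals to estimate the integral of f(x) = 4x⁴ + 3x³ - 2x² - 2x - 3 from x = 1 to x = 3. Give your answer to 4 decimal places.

239.9918

h = (3 − 1)/3 = 0.666667.
Nodes x₀,…,x₃ = 1, 1.666667, 2.333333, 3.
f(x) = 4x⁴ + 3x³ - 2x² - 2x - 3: f₀=0, f₁=32.864198, f₂=138.123457, f₃=378.
(h/2)·[f₀ + 2f₁ + 2f₂ + f₃] = 0.333333·(719.975309) = 239.9918.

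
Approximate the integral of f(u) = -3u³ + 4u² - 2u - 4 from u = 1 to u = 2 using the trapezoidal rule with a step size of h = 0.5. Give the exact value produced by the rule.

-9.3125

h = (2 − 1)/2 = 0.5.
Nodes u₀,…,u₂ = 1, 1.5, 2.
f(u) = -3u³ + 4u² - 2u - 4: f₀=-5, f₁=-8.125, f₂=-16.
(h/2)·[f₀ + 2f₁ + f₂] = 0.25·(-37.25) = -9.3125.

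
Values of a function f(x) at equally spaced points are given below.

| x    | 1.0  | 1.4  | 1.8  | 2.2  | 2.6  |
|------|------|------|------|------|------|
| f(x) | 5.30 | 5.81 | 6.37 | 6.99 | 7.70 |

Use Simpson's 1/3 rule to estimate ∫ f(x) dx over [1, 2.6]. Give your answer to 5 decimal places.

h = 0.4, n = 4.
(h/3)·[y₀ + 4y₁ + 2y₂ + 4y₃ + y₄] = 0.133333·(76.94) = 10.25867.

10.25867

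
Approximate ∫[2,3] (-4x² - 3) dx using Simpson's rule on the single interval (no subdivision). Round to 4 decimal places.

S = (b−a)/6 · [f(2) + 4f(2.5) + f(3)] = 0.166667·[(-19) + 4·(-28) + (-39)] = -28.3333.

-28.3333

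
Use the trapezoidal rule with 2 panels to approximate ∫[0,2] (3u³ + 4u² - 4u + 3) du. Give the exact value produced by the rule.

25

h = (2 − 0)/2 = 1.
Nodes u₀,…,u₂ = 0, 1, 2.
f(u) = 3u³ + 4u² - 4u + 3: f₀=3, f₁=6, f₂=35.
(h/2)·[f₀ + 2f₁ + f₂] = 0.5·(50) = 25.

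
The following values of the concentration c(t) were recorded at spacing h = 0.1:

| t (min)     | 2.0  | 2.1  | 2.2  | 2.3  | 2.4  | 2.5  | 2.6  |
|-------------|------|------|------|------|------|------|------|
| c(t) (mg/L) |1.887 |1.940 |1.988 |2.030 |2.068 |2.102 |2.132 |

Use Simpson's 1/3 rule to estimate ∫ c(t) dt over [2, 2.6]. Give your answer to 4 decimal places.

1.2140

h = 0.1, n = 6.
(h/3)·[y₀ + 4y₁ + 2y₂ + 4y₃ + 2y₄ + 4y₅ + y₆] = 0.033333·(36.419) = 1.2140.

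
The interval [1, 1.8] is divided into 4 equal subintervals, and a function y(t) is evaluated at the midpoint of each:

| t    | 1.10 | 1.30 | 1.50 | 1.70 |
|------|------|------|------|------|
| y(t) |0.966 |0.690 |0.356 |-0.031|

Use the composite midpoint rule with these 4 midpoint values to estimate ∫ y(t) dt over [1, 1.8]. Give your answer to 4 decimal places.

0.3962

h = 0.2, n = 4.
h·[y(m₁) + y(m₂) + y(m₃) + y(m₄)] = 0.2·(1.981) = 0.3962.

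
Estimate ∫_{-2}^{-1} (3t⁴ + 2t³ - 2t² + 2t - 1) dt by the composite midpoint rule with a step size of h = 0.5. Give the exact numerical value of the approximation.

1.79296875

h = (-1 − (-2))/2 = 0.5.
Midpoints m₁,…,m₂ = -1.75, -1.25.
f(m₁)=6.79296875, f(m₂)=-3.20703125.
h·[f(m₁) + f(m₂)] = 0.5·(3.5859375) = 1.79296875.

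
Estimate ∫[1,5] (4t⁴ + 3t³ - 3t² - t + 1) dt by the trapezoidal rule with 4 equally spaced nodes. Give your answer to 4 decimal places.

3155.8848

h = (5 − 1)/3 = 1.333333.
Nodes t₀,…,t₃ = 1, 2.333333, 3.666667, 5.
f(t) = 4t⁴ + 3t³ - 3t² - t + 1: f₀=4, f₁=139.012346, f₂=827.901235, f₃=2796.
(h/2)·[f₀ + 2f₁ + 2f₂ + f₃] = 0.666667·(4733.827160) = 3155.8848.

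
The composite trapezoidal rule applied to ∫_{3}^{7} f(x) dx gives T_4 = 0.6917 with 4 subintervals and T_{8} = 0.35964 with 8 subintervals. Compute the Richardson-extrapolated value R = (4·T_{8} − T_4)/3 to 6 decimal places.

R = (4·T_{8} − T_4) / 3 = (4·0.35964 − 0.6917)/3 = (0.74686)/3 = 0.248953.

0.248953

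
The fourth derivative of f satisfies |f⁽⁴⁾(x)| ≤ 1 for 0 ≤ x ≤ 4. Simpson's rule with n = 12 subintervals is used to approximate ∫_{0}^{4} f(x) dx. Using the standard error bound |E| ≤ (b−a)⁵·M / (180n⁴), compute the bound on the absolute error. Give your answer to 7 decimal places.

|E| ≤ (4)⁵·1 / (180·12⁴) = 1024/3732480 = 0.0002743.

0.0002743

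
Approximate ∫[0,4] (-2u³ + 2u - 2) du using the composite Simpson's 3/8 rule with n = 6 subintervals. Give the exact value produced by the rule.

h = (4 − 0)/6 = 0.666667.
Nodes u₀,…,u₆ = 0, 0.666667, 1.333333, 2, 2.666667, 3.333333, 4.
f(u) = -2u³ + 2u - 2: f₀=-2, f₁=-1.259259, f₂=-4.074074, f₃=-14, f₄=-34.592593, f₅=-69.407407, f₆=-122.
(3h/8)·[f₀ + 3f₁ + 3f₂ + 2f₃ + 3f₄ + 3f₅ + f₆] = 0.25·(-480) = -120.

-120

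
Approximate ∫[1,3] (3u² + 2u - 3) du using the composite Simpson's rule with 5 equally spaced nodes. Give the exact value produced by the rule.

h = (3 − 1)/4 = 0.5.
Nodes u₀,…,u₄ = 1, 1.5, 2, 2.5, 3.
f(u) = 3u² + 2u - 3: f₀=2, f₁=6.75, f₂=13, f₃=20.75, f₄=30.
(h/3)·[f₀ + 4f₁ + 2f₂ + 4f₃ + f₄] = 0.166667·(168) = 28.

28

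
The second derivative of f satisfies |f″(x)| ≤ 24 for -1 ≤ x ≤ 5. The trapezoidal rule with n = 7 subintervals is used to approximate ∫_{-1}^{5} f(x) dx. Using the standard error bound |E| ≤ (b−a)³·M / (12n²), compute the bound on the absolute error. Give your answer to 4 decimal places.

|E| ≤ (6)³·24 / (12·7²) = 5184/588 = 8.8163.

8.8163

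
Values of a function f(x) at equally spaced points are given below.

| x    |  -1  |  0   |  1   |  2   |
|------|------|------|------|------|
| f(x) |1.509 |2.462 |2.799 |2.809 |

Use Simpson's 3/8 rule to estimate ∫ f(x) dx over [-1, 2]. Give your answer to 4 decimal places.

7.5379

h = 1, n = 3.
(3h/8)·[y₀ + 3y₁ + 3y₂ + y₃] = 0.375·(20.101) = 7.5379.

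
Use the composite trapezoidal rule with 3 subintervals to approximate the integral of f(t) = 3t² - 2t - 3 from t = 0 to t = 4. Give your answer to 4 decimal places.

h = (4 − 0)/3 = 1.333333.
Nodes t₀,…,t₃ = 0, 1.333333, 2.666667, 4.
f(t) = 3t² - 2t - 3: f₀=-3, f₁=-0.333333, f₂=13, f₃=37.
(h/2)·[f₀ + 2f₁ + 2f₂ + f₃] = 0.666667·(59.333333) = 39.5556.

39.5556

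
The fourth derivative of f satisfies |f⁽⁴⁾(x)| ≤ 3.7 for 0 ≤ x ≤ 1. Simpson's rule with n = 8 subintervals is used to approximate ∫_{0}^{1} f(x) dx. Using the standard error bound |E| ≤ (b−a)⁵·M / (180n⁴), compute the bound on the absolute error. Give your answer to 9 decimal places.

|E| ≤ (1)⁵·3.7 / (180·8⁴) = 3.7/737280 = 0.000005018.

0.000005018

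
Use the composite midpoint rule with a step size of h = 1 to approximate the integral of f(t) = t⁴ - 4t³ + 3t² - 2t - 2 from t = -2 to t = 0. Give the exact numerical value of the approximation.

26.625

h = (0 − (-2))/2 = 1.
Midpoints m₁,…,m₂ = -1.5, -0.5.
f(m₁)=26.3125, f(m₂)=0.3125.
h·[f(m₁) + f(m₂)] = 1·(26.625) = 26.625.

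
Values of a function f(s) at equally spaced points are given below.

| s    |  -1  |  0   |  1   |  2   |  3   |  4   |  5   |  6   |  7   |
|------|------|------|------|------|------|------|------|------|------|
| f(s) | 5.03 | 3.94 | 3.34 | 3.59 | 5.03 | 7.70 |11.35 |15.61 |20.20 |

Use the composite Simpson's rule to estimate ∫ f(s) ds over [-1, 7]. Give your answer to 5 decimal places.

62.67667

h = 1, n = 8.
(h/3)·[y₀ + 4y₁ + 2y₂ + 4y₃ + 2y₄ + 4y₅ + 2y₆ + 4y₇ + y₈] = 0.333333·(188.03) = 62.67667.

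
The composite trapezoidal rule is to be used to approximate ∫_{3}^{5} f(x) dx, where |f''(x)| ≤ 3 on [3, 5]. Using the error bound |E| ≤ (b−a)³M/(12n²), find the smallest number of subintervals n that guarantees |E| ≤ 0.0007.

Need 24/(12n²) ≤ 0.0007.
n² ≥ 24/(12·0.0007) = 2857.14 ⇒ n ≥ 53.4522, so the smallest n is 54.

54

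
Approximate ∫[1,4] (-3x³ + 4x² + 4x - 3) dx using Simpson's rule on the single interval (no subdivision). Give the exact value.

-86.25

S = (b−a)/6 · [f(1) + 4f(2.5) + f(4)] = 0.5·[2 + 4·(-14.875) + (-115)] = -86.25.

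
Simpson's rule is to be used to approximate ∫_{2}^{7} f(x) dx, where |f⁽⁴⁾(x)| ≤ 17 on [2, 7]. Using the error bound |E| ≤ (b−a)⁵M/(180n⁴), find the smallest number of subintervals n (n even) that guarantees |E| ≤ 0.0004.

Need 53125/(180n⁴) ≤ 0.0004.
n⁴ ≥ 53125/(180·0.0004) = 737847 ⇒ n ≥ 29.3084, so the smallest even n is 30. (n must be even for Simpson's rule.)

30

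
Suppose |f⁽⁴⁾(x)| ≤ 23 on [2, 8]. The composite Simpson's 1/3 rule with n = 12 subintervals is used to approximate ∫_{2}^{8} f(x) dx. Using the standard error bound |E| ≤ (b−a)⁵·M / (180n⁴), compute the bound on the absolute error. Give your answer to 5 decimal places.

|E| ≤ (6)⁵·23 / (180·12⁴) = 178848/3732480 = 0.04792.

0.04792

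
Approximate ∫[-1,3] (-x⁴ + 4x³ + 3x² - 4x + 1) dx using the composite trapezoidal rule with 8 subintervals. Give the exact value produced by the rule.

h = (3 − (-1))/8 = 0.5.
Nodes x₀,…,x₈ = -1, -0.5, 0, 0.5, 1, 1.5, 2, 2.5, 3.
f(x) = -x⁴ + 4x³ + 3x² - 4x + 1: f₀=3, f₁=3.1875, f₂=1, f₃=0.1875, f₄=3, f₅=10.1875, f₆=21, f₇=33.1875, f₈=43.
(h/2)·[f₀ + 2f₁ + 2f₂ + 2f₃ + 2f₄ + 2f₅ + 2f₆ + 2f₇ + f₈] = 0.25·(189.5) = 47.375.

47.375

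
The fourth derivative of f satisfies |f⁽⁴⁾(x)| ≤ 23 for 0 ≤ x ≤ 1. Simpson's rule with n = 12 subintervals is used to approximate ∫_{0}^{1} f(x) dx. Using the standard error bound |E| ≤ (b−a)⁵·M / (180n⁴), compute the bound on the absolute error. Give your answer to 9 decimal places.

|E| ≤ (1)⁵·23 / (180·12⁴) = 23/3732480 = 0.000006162.

0.000006162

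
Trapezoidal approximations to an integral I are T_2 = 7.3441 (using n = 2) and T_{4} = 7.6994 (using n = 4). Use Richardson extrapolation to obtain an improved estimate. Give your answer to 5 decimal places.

7.81783

R = (4·T_{4} − T_2) / 3 = (4·7.6994 − 7.3441)/3 = (23.4535)/3 = 7.81783.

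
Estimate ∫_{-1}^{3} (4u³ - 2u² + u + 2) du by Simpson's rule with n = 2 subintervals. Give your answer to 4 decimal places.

73.3333

h = (3 − (-1))/2 = 2.
Nodes u₀,…,u₂ = -1, 1, 3.
f(u) = 4u³ - 2u² + u + 2: f₀=-5, f₁=5, f₂=95.
(h/3)·[f₀ + 4f₁ + f₂] = 0.666667·(110) = 73.3333.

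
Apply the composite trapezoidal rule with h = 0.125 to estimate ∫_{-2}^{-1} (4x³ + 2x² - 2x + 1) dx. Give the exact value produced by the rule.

-6.375

h = (-1 − (-2))/8 = 0.125.
Nodes x₀,…,x₈ = -2, -1.875, -1.75, -1.625, -1.5, -1.375, -1.25, -1.125, -1.
f(x) = 4x³ + 2x² - 2x + 1: f₀=-19, f₁=-14.5859375, f₂=-10.8125, f₃=-7.6328125, f₄=-5, f₅=-2.8671875, f₆=-1.1875, f₇=0.0859375, f₈=1.
(h/2)·[f₀ + 2f₁ + 2f₂ + 2f₃ + 2f₄ + 2f₅ + 2f₆ + 2f₇ + f₈] = 0.0625·(-102) = -6.375.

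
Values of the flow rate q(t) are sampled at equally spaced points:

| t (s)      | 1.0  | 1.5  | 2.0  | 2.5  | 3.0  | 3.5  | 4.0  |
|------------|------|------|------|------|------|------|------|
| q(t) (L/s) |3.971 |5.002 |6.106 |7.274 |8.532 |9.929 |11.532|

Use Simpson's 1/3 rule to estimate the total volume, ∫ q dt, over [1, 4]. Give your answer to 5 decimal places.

22.26650

h = 0.5, n = 6.
(h/3)·[y₀ + 4y₁ + 2y₂ + 4y₃ + 2y₄ + 4y₅ + y₆] = 0.166667·(133.599) = 22.26650.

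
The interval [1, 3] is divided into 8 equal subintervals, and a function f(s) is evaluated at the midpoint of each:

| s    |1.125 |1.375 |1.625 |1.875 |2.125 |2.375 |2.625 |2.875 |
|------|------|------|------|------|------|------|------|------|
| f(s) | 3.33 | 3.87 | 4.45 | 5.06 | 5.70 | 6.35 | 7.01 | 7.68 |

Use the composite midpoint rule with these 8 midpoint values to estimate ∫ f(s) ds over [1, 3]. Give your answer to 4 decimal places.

h = 0.25, n = 8.
h·[y(m₁) + y(m₂) + y(m₃) + y(m₄) + y(m₅) + y(m₆) + y(m₇) + y(m₈)] = 0.25·(43.45) = 10.8625.

10.8625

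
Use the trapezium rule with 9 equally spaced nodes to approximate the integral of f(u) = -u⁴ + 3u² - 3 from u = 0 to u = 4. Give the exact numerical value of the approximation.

h = (4 − 0)/8 = 0.5.
Nodes u₀,…,u₈ = 0, 0.5, 1, 1.5, 2, 2.5, 3, 3.5, 4.
f(u) = -u⁴ + 3u² - 3: f₀=-3, f₁=-2.3125, f₂=-1, f₃=-1.3125, f₄=-7, f₅=-23.3125, f₆=-57, f₇=-116.3125, f₈=-211.
(h/2)·[f₀ + 2f₁ + 2f₂ + 2f₃ + 2f₄ + 2f₅ + 2f₆ + 2f₇ + f₈] = 0.25·(-630.5) = -157.625.

-157.625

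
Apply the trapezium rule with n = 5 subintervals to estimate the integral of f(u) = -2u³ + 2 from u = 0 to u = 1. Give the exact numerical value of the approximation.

h = (1 − 0)/5 = 0.2.
Nodes u₀,…,u₅ = 0, 0.2, 0.4, 0.6, 0.8, 1.
f(u) = -2u³ + 2: f₀=2, f₁=1.984, f₂=1.872, f₃=1.568, f₄=0.976, f₅=0.
(h/2)·[f₀ + 2f₁ + 2f₂ + 2f₃ + 2f₄ + f₅] = 0.1·(14.8) = 1.48.

1.48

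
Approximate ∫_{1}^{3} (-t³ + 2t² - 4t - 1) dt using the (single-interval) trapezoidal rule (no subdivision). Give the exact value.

T = (b−a)/2 · [f(1) + f(3)] = 1·[(-4) + (-22)] = -26.

-26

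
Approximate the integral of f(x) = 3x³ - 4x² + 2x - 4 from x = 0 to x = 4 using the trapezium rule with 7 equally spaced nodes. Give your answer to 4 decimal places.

110.8148

h = (4 − 0)/6 = 0.666667.
Nodes x₀,…,x₆ = 0, 0.666667, 1.333333, 2, 2.666667, 3.333333, 4.
f(x) = 3x³ - 4x² + 2x - 4: f₀=-4, f₁=-3.555556, f₂=-1.333333, f₃=8, f₄=29.777778, f₅=69.333333, f₆=132.
(h/2)·[f₀ + 2f₁ + 2f₂ + 2f₃ + 2f₄ + 2f₅ + f₆] = 0.333333·(332.444444) = 110.8148.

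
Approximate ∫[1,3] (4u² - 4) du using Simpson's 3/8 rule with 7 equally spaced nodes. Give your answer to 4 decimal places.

26.6667

h = (3 − 1)/6 = 0.333333.
Nodes u₀,…,u₆ = 1, 1.333333, 1.666667, 2, 2.333333, 2.666667, 3.
f(u) = 4u² - 4: f₀=0, f₁=3.111111, f₂=7.111111, f₃=12, f₄=17.777778, f₅=24.444444, f₆=32.
(3h/8)·[f₀ + 3f₁ + 3f₂ + 2f₃ + 3f₄ + 3f₅ + f₆] = 0.125·(213.333333) = 26.6667.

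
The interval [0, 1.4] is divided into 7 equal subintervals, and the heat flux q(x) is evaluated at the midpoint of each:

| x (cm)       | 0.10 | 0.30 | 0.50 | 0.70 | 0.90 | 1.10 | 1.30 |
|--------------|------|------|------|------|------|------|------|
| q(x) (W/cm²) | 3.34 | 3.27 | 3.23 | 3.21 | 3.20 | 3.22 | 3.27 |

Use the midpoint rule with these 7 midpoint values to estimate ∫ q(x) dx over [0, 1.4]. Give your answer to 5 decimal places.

4.54800

h = 0.2, n = 7.
h·[y(m₁) + y(m₂) + y(m₃) + y(m₄) + y(m₅) + y(m₆) + y(m₇)] = 0.2·(22.74) = 4.54800.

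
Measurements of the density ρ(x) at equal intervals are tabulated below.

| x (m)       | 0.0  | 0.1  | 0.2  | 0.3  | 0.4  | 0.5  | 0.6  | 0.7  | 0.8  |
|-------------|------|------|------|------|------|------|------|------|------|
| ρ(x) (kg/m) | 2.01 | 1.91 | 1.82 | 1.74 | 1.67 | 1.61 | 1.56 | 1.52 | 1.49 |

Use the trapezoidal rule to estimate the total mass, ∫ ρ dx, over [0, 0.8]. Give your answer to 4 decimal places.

1.3580

h = 0.1, n = 8.
(h/2)·[y₀ + 2y₁ + 2y₂ + 2y₃ + 2y₄ + 2y₅ + 2y₆ + 2y₇ + y₈] = 0.05·(27.16) = 1.3580.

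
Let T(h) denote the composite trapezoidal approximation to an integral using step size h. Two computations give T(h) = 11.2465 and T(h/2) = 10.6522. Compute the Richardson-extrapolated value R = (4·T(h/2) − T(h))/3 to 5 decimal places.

R = (4·T(h/2) − T(h)) / 3 = (4·10.6522 − 11.2465)/3 = (31.3623)/3 = 10.45410.

10.45410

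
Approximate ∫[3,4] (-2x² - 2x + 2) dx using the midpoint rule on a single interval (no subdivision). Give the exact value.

-29.5

M = (b−a)·f(3.5) = 1·(-29.5) = -29.5.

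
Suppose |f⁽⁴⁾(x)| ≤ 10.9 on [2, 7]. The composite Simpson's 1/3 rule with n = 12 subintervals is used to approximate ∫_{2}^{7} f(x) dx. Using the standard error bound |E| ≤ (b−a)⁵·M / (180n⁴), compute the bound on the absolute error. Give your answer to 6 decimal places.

0.009126

|E| ≤ (5)⁵·10.9 / (180·12⁴) = 34062.5/3732480 = 0.009126.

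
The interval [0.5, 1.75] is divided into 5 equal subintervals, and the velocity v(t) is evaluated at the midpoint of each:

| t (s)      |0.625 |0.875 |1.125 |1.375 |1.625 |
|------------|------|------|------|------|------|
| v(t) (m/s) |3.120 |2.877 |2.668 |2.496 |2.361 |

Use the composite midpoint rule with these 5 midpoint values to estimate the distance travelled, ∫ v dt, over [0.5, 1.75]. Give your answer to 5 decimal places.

3.38050

h = 0.25, n = 5.
h·[y(m₁) + y(m₂) + y(m₃) + y(m₄) + y(m₅)] = 0.25·(13.522) = 3.38050.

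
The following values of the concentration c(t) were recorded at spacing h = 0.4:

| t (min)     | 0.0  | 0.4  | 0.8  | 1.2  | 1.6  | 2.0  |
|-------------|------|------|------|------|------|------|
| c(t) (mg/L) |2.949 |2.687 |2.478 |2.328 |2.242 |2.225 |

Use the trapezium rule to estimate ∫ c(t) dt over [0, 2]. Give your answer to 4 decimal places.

4.9288

h = 0.4, n = 5.
(h/2)·[y₀ + 2y₁ + 2y₂ + 2y₃ + 2y₄ + y₅] = 0.2·(24.644) = 4.9288.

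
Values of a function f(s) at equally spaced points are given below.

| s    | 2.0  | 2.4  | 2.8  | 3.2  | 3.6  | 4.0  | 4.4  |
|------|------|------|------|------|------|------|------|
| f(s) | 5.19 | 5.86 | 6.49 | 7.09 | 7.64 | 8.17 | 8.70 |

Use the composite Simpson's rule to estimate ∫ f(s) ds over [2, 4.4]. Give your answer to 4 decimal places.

16.8840

h = 0.4, n = 6.
(h/3)·[y₀ + 4y₁ + 2y₂ + 4y₃ + 2y₄ + 4y₅ + y₆] = 0.133333·(126.63) = 16.8840.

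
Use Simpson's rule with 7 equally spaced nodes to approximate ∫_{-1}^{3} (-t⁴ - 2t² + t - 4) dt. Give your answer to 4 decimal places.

h = (3 − (-1))/6 = 0.666667.
Nodes t₀,…,t₆ = -1, -0.333333, 0.333333, 1, 1.666667, 2.333333, 3.
f(t) = -t⁴ - 2t² + t - 4: f₀=-8, f₁=-4.567901, f₂=-3.901235, f₃=-6, f₄=-15.604938, f₅=-42.197531, f₆=-100.
(h/3)·[f₀ + 4f₁ + 2f₂ + 4f₃ + 2f₄ + 4f₅ + f₆] = 0.222222·(-358.074074) = -79.5720.

-79.5720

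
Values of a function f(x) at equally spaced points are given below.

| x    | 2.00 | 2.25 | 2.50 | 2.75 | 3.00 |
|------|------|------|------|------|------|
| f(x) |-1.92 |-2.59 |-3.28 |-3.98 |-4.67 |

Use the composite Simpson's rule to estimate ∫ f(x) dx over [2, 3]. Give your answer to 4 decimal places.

h = 0.25, n = 4.
(h/3)·[y₀ + 4y₁ + 2y₂ + 4y₃ + y₄] = 0.083333·(-39.43) = -3.2858.

-3.2858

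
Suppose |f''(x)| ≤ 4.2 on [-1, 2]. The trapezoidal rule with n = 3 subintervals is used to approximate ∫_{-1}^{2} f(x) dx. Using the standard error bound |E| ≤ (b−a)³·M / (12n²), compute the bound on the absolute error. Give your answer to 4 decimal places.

|E| ≤ (3)³·4.2 / (12·3²) = 113.4/108 = 1.0500.

1.0500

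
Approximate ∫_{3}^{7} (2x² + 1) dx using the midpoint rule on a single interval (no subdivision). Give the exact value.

M = (b−a)·f(5) = 4·(51) = 204.

204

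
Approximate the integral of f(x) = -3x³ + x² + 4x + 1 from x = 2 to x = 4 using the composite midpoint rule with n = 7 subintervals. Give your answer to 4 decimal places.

-134.9796

h = (4 − 2)/7 = 0.285714.
Midpoints m₁,…,m₇ = 2.142857, 2.428571, 2.714286, 3, 3.285714, 3.571429, 3.857143.
f(m₁)=-15.355685, f(m₂)=-26.358601, f(m₃)=-40.766764, f(m₄)=-59, f(m₅)=-81.478134, f(m₆)=-108.620991, f(m₇)=-140.848397.
h·[f(m₁) + f(m₂) + f(m₃) + f(m₄) + f(m₅) + f(m₆) + f(m₇)] = 0.285714·(-472.428571) = -134.9796.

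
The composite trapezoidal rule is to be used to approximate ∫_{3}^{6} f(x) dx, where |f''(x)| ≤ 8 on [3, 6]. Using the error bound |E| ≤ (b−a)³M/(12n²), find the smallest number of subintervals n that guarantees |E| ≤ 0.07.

17

Need 216/(12n²) ≤ 0.07.
n² ≥ 216/(12·0.07) = 257.143 ⇒ n ≥ 16.0357, so the smallest n is 17.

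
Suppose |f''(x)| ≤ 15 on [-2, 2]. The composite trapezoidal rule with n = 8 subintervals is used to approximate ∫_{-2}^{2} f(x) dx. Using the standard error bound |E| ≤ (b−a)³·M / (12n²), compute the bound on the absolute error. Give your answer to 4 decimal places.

1.2500

|E| ≤ (4)³·15 / (12·8²) = 960/768 = 1.2500.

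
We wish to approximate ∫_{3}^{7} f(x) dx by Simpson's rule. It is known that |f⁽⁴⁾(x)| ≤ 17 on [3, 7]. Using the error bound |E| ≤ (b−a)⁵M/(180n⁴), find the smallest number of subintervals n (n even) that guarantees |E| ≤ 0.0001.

32

Need 17408/(180n⁴) ≤ 0.0001.
n⁴ ≥ 17408/(180·0.0001) = 967111 ⇒ n ≥ 31.3595, so the smallest even n is 32. (n must be even for Simpson's rule.)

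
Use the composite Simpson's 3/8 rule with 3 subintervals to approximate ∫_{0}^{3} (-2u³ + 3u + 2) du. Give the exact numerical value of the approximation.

h = (3 − 0)/3 = 1.
Nodes u₀,…,u₃ = 0, 1, 2, 3.
f(u) = -2u³ + 3u + 2: f₀=2, f₁=3, f₂=-8, f₃=-43.
(3h/8)·[f₀ + 3f₁ + 3f₂ + f₃] = 0.375·(-56) = -21.

-21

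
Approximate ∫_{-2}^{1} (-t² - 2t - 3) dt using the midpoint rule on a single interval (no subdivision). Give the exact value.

M = (b−a)·f(-0.5) = 3·(-2.25) = -6.75.

-6.75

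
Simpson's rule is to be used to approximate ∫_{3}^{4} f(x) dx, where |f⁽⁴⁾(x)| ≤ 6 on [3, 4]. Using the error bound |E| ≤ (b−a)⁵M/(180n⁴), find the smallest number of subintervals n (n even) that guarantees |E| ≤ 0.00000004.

32

Need 6/(180n⁴) ≤ 0.00000004.
n⁴ ≥ 6/(180·0.00000004) = 833333 ⇒ n ≥ 30.2138, so the smallest even n is 32. (n must be even for Simpson's rule.)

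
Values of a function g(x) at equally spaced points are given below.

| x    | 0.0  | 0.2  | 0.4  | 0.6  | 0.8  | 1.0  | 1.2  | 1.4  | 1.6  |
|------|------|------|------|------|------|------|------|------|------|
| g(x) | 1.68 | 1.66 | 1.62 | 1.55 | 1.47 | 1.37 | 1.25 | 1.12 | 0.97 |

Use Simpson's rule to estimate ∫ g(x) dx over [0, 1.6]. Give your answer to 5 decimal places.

2.27533

h = 0.2, n = 8.
(h/3)·[y₀ + 4y₁ + 2y₂ + 4y₃ + 2y₄ + 4y₅ + 2y₆ + 4y₇ + y₈] = 0.066667·(34.13) = 2.27533.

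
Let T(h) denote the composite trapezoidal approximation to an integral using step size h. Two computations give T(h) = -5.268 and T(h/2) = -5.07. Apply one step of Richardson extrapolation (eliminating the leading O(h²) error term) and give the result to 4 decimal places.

-5.0040

R = (4·T(h/2) − T(h)) / 3 = (4·(-5.07) − (-5.268))/3 = (-15.012)/3 = -5.0040.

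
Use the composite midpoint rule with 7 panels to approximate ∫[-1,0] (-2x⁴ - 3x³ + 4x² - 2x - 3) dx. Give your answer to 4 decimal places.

h = (0 − (-1))/7 = 0.142857.
Midpoints m₁,…,m₇ = -0.928571, -0.785714, -0.642857, -0.5, -0.357143, -0.214286, -0.071429.
f(m₁)=3.221158, f(m₂)=1.733757, f(m₃)=0.394211, f(m₄)=-0.75, f(m₅)=-1.671387, f(m₆)=-2.362453, f(m₇)=-2.835693.
h·[f(m₁) + f(m₂) + f(m₃) + f(m₄) + f(m₅) + f(m₆) + f(m₇)] = 0.142857·(-2.270408) = -0.3243.

-0.3243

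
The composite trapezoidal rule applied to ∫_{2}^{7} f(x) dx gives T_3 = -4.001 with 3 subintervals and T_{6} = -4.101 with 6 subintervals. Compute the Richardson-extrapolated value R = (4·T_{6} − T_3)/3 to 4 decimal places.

R = (4·T_{6} − T_3) / 3 = (4·(-4.101) − (-4.001))/3 = (-12.403)/3 = -4.1343.

-4.1343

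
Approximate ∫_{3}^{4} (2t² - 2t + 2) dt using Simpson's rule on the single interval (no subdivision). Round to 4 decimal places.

S = (b−a)/6 · [f(3) + 4f(3.5) + f(4)] = 0.166667·[14 + 4·19.5 + 26] = 19.6667.

19.6667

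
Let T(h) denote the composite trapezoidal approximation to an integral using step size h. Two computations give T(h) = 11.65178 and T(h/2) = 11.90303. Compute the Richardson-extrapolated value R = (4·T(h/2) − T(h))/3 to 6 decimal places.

R = (4·T(h/2) − T(h)) / 3 = (4·11.90303 − 11.65178)/3 = (35.96034)/3 = 11.986780.

11.986780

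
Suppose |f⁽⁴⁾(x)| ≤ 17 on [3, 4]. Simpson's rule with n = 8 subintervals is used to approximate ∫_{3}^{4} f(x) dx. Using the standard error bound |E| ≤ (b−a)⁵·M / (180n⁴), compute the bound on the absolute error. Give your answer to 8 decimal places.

0.00002306

|E| ≤ (1)⁵·17 / (180·8⁴) = 17/737280 = 0.00002306.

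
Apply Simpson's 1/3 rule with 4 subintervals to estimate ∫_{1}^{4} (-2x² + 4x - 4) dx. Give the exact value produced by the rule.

-24

h = (4 − 1)/4 = 0.75.
Nodes x₀,…,x₄ = 1, 1.75, 2.5, 3.25, 4.
f(x) = -2x² + 4x - 4: f₀=-2, f₁=-3.125, f₂=-6.5, f₃=-12.125, f₄=-20.
(h/3)·[f₀ + 4f₁ + 2f₂ + 4f₃ + f₄] = 0.25·(-96) = -24.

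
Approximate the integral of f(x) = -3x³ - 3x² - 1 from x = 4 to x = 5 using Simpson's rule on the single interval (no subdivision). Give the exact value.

S = (b−a)/6 · [f(4) + 4f(4.5) + f(5)] = 0.166667·[(-241) + 4·(-335.125) + (-451)] = -338.75.

-338.75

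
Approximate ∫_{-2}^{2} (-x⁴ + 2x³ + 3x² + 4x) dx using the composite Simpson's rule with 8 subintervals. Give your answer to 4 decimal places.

3.1667

h = (2 − (-2))/8 = 0.5.
Nodes x₀,…,x₈ = -2, -1.5, -1, -0.5, 0, 0.5, 1, 1.5, 2.
f(x) = -x⁴ + 2x³ + 3x² + 4x: f₀=-28, f₁=-11.0625, f₂=-4, f₃=-1.5625, f₄=0, f₅=2.9375, f₆=8, f₇=14.4375, f₈=20.
(h/3)·[f₀ + 4f₁ + 2f₂ + 4f₃ + 2f₄ + 4f₅ + 2f₆ + 4f₇ + f₈] = 0.166667·(19) = 3.1667.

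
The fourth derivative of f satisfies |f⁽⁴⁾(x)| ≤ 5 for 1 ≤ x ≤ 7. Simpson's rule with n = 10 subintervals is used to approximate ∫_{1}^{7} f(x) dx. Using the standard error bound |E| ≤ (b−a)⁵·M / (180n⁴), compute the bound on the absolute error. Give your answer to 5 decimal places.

0.02160

|E| ≤ (6)⁵·5 / (180·10⁴) = 38880/1800000 = 0.02160.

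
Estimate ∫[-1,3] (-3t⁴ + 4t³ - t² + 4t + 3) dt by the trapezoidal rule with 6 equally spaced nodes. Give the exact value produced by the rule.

h = (3 − (-1))/5 = 0.8.
Nodes t₀,…,t₅ = -1, -0.2, 0.6, 1.4, 2.2, 3.
f(t) = -3t⁴ + 4t³ - t² + 4t + 3: f₀=-9, f₁=2.1232, f₂=5.5152, f₃=6.0912, f₄=-20.7248, f₅=-129.
(h/2)·[f₀ + 2f₁ + 2f₂ + 2f₃ + 2f₄ + f₅] = 0.4·(-151.9904) = -60.79616.

-60.79616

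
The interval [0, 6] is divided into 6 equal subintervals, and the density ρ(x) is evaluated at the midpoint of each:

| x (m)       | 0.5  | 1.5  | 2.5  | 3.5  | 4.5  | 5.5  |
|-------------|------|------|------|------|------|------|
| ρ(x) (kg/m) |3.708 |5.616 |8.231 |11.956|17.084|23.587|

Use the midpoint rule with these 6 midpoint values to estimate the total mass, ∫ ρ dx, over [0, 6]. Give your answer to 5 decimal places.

70.18200

h = 1, n = 6.
h·[y(m₁) + y(m₂) + y(m₃) + y(m₄) + y(m₅) + y(m₆)] = 1·(70.182) = 70.18200.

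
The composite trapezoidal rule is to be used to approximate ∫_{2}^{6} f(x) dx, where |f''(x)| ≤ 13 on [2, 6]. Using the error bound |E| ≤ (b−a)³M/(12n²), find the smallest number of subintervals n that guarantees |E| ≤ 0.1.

Need 832/(12n²) ≤ 0.1.
n² ≥ 832/(12·0.1) = 693.333 ⇒ n ≥ 26.3312, so the smallest n is 27.

27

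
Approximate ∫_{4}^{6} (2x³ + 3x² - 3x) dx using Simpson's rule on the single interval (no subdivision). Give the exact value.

642

S = (b−a)/6 · [f(4) + 4f(5) + f(6)] = 0.333333·[164 + 4·310 + 522] = 642.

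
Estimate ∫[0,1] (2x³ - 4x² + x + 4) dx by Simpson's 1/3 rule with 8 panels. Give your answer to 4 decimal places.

h = (1 − 0)/8 = 0.125.
Nodes x₀,…,x₈ = 0, 0.125, 0.25, 0.375, 0.5, 0.625, 0.75, 0.875, 1.
f(x) = 2x³ - 4x² + x + 4: f₀=4, f₁=4.06640625, f₂=4.03125, f₃=3.91796875, f₄=3.75, f₅=3.55078125, f₆=3.34375, f₇=3.15234375, f₈=3.
(h/3)·[f₀ + 4f₁ + 2f₂ + 4f₃ + 2f₄ + 4f₅ + 2f₆ + 4f₇ + f₈] = 0.041667·(88) = 3.6667.

3.6667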